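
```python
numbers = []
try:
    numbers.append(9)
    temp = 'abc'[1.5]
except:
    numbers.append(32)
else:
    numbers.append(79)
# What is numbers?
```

Step-by-step execution trace:
1. try: `numbers.append(9)` → numbers = [9].
2. `temp = 'abc'[1.5]` raises TypeError.
3. bare `except` matches → `numbers.append(32)` → numbers = [9, 32].
4. `else` is skipped (an exception was raised).
Result: [9, 32]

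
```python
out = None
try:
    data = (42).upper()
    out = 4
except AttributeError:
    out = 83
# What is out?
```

Step-by-step execution trace:
1. `data = (42).upper()` raises AttributeError.
2. `out = 4` is not reached.
3. `except AttributeError` matches → out = 83.
Result: 83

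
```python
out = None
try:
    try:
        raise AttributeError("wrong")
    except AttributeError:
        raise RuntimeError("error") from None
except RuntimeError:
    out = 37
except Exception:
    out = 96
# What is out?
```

Step-by-step execution trace:
1. Inner try raises AttributeError; inner `except AttributeError` catches it.
2. `raise RuntimeError(...) from None` raises RuntimeError (from None suppresses __context__, but the active exception is still RuntimeError).
3. Outer `except RuntimeError` matches → out = 37.
4. `except Exception` is not reached.
Result: 37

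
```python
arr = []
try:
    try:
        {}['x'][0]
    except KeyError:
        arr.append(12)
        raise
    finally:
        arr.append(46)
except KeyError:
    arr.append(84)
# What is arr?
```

Step-by-step execution trace:
1. Inner try: `{}['x'][0]` raises KeyError.
2. Inner `except KeyError` matches → `arr.append(12)` → arr = [12].
3. bare `raise` re-raises KeyError.
4. Inner `finally` runs during unwinding: `arr.append(46)` → arr = [12, 46].
5. Outer `except KeyError` matches → `arr.append(84)` → arr = [12, 46, 84].
Result: [12, 46, 84]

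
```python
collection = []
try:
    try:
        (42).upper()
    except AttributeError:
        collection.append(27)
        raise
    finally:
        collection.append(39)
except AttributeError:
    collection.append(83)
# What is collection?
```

Step-by-step execution trace:
1. Inner try: `(42).upper()` raises AttributeError.
2. Inner `except AttributeError` matches → `collection.append(27)` → collection = [27].
3. bare `raise` re-raises AttributeError.
4. Inner `finally` runs during unwinding: `collection.append(39)` → collection = [27, 39].
5. Outer `except AttributeError` matches → `collection.append(83)` → collection = [27, 39, 83].
Result: [27, 39, 83]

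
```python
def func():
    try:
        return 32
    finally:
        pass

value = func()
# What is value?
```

Step-by-step execution trace:
1. `func()` enters try: `return 32` sets pending return value 32.
2. Before returning, `finally: pass` runs (no effect).
3. func() returns 32 → value = 32.
Result: 32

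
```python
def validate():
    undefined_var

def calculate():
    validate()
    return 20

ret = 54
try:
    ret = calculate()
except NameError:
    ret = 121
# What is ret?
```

Step-by-step execution trace:
1. ret starts at 54.
2. try: `calculate()` calls `validate()`.
3. `validate()` evaluates `undefined_var`, which raises NameError; it propagates through calculate (uncaught).
4. `return 20` in calculate is not reached; the assignment to ret does not complete.
5. `except NameError` matches → ret = 121.
Result: 121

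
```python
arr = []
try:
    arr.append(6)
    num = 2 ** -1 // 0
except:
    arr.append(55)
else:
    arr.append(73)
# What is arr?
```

Step-by-step execution trace:
1. try: `arr.append(6)` → arr = [6].
2. `num = 2 ** -1 // 0` raises ZeroDivisionError.
3. bare `except` matches → `arr.append(55)` → arr = [6, 55].
4. `else` is skipped (an exception was raised).
Result: [6, 55]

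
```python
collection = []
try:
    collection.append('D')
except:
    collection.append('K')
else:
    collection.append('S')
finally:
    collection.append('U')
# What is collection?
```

Step-by-step execution trace:
1. try: `collection.append('D')` → collection = ['D']. No exception raised.
2. `except` is skipped.
3. `else` runs: `collection.append('S')` → collection = ['D', 'S'].
4. `finally` always runs: `collection.append('U')` → collection = ['D', 'S', 'U'].
Result: ['D', 'S', 'U']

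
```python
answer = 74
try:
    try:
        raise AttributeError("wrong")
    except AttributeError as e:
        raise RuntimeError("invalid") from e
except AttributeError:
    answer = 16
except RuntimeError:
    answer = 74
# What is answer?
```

Step-by-step execution trace:
1. Inner try raises AttributeError; inner `except AttributeError as e` catches it.
2. `raise RuntimeError(...) from e` raises RuntimeError (AttributeError is attached as __cause__, but only RuntimeError is active).
3. Outer `except AttributeError` does not match RuntimeError; skipped.
4. Outer `except RuntimeError` matches → answer = 74.
Result: 74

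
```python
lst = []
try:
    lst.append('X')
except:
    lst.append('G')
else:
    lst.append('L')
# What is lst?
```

Step-by-step execution trace:
1. try: `lst.append('X')` → lst = ['X']. No exception raised.
2. `except` is skipped.
3. `else` runs (try completed without exception): `lst.append('L')` → lst = ['X', 'L'].
Result: ['X', 'L']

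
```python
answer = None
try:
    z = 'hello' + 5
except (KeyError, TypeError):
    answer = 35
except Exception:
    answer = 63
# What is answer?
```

Step-by-step execution trace:
1. `z = 'hello' + 5` raises TypeError.
2. `except (KeyError, TypeError)` matches (TypeError is in the tuple) → answer = 35.
3. `except Exception` is not reached.
Result: 35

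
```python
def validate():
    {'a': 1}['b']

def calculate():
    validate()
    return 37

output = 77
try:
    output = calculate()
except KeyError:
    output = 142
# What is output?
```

Step-by-step execution trace:
1. output starts at 77.
2. try: `calculate()` calls `validate()`.
3. `validate()` evaluates `{'a': 1}['b']`, which raises KeyError; it propagates through calculate (uncaught).
4. `return 37` in calculate is not reached; the assignment to output does not complete.
5. `except KeyError` matches → output = 142.
Result: 142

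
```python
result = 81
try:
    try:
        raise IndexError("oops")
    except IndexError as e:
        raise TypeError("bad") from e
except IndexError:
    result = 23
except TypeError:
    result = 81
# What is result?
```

Step-by-step execution trace:
1. Inner try raises IndexError; inner `except IndexError as e` catches it.
2. `raise TypeError(...) from e` raises TypeError (IndexError is attached as __cause__, but only TypeError is active).
3. Outer `except IndexError` does not match TypeError; skipped.
4. Outer `except TypeError` matches → result = 81.
Result: 81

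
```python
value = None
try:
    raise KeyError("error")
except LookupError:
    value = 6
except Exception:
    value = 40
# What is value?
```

Step-by-step execution trace:
1. `raise KeyError(...)` raises KeyError.
2. `except LookupError` matches (KeyError is a subclass of LookupError) → value = 6.
3. `except Exception` is not reached.
Result: 6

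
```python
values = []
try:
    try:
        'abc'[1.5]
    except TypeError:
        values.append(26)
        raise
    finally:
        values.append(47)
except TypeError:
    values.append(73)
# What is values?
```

Step-by-step execution trace:
1. Inner try: `'abc'[1.5]` raises TypeError.
2. Inner `except TypeError` matches → `values.append(26)` → values = [26].
3. bare `raise` re-raises TypeError.
4. Inner `finally` runs during unwinding: `values.append(47)` → values = [26, 47].
5. Outer `except TypeError` matches → `values.append(73)` → values = [26, 47, 73].
Result: [26, 47, 73]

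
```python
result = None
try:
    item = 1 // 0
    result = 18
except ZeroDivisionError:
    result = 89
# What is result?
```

Step-by-step execution trace:
1. `item = 1 // 0` raises ZeroDivisionError.
2. `result = 18` is not reached.
3. `except ZeroDivisionError` matches → result = 89.
Result: 89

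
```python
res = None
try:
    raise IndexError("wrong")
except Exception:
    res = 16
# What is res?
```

Step-by-step execution trace:
1. `raise IndexError(...)` raises IndexError.
2. `except Exception` matches (IndexError is a subclass of Exception) → res = 16.
Result: 16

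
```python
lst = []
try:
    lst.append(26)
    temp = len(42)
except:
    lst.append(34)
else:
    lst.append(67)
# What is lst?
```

Step-by-step execution trace:
1. try: `lst.append(26)` → lst = [26].
2. `temp = len(42)` raises TypeError.
3. bare `except` matches → `lst.append(34)` → lst = [26, 34].
4. `else` is skipped (an exception was raised).
Result: [26, 34]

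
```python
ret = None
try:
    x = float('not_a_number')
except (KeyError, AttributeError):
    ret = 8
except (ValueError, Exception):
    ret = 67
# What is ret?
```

Step-by-step execution trace:
1. `x = float('not_a_number')` raises ValueError.
2. `except (KeyError, AttributeError)` does not match ValueError; skipped.
3. `except (ValueError, Exception)` matches (ValueError is in the tuple) → ret = 67.
Result: 67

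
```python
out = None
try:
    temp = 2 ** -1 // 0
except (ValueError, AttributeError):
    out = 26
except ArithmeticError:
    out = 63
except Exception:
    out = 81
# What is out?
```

Step-by-step execution trace:
1. `temp = 2 ** -1 // 0` raises ZeroDivisionError.
2. `except (ValueError, AttributeError)` does not match ZeroDivisionError; skipped.
3. `except ArithmeticError` matches (ZeroDivisionError is a subclass of ArithmeticError) → out = 63.
4. `except Exception` is not reached.
Result: 63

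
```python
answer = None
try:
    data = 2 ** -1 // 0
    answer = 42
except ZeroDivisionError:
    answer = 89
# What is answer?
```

Step-by-step execution trace:
1. `data = 2 ** -1 // 0` raises ZeroDivisionError.
2. `answer = 42` is not reached.
3. `except ZeroDivisionError` matches → answer = 89.
Result: 89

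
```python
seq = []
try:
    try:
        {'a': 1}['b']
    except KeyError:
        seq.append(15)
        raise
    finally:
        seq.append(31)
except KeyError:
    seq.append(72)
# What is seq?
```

Step-by-step execution trace:
1. Inner try: `{'a': 1}['b']` raises KeyError.
2. Inner `except KeyError` matches → `seq.append(15)` → seq = [15].
3. bare `raise` re-raises KeyError.
4. Inner `finally` runs during unwinding: `seq.append(31)` → seq = [15, 31].
5. Outer `except KeyError` matches → `seq.append(72)` → seq = [15, 31, 72].
Result: [15, 31, 72]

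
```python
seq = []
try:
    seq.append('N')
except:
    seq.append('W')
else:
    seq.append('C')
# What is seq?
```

Step-by-step execution trace:
1. try: `seq.append('N')` → seq = ['N']. No exception raised.
2. `except` is skipped.
3. `else` runs (try completed without exception): `seq.append('C')` → seq = ['N', 'C'].
Result: ['N', 'C']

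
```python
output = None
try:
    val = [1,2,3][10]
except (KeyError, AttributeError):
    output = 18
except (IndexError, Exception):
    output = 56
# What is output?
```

Step-by-step execution trace:
1. `val = [1,2,3][10]` raises IndexError.
2. `except (KeyError, AttributeError)` does not match IndexError; skipped.
3. `except (IndexError, Exception)` matches (IndexError is in the tuple) → output = 56.
Result: 56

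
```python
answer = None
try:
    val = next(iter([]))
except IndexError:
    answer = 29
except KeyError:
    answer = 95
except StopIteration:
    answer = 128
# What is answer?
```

Step-by-step execution trace:
1. `val = next(iter([]))` raises StopIteration.
2. `except IndexError` does not match StopIteration; skipped.
3. `except KeyError` does not match StopIteration; skipped.
4. `except StopIteration` matches → answer = 128.
Result: 128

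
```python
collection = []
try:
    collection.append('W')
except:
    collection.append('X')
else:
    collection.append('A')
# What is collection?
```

Step-by-step execution trace:
1. try: `collection.append('W')` → collection = ['W']. No exception raised.
2. `except` is skipped.
3. `else` runs (try completed without exception): `collection.append('A')` → collection = ['W', 'A'].
Result: ['W', 'A']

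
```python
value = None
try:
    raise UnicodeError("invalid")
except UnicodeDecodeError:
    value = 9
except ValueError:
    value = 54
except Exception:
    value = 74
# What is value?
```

Step-by-step execution trace:
1. `raise UnicodeError(...)` raises UnicodeError.
2. `except UnicodeDecodeError` does not match (UnicodeError is not a subclass of UnicodeDecodeError); skipped.
3. `except ValueError` matches (UnicodeError is a subclass of ValueError) → value = 54.
4. `except Exception` is not reached.
Result: 54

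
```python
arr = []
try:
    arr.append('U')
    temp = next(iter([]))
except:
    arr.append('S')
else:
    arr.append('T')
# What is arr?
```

Step-by-step execution trace:
1. try: `arr.append('U')` → arr = ['U'].
2. `temp = next(iter([]))` raises StopIteration.
3. bare `except` matches → `arr.append('S')` → arr = ['U', 'S'].
4. `else` is skipped (an exception was raised).
Result: ['U', 'S']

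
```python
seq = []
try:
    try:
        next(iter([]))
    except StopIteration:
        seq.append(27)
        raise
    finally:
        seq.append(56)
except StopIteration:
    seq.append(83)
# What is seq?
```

Step-by-step execution trace:
1. Inner try: `next(iter([]))` raises StopIteration.
2. Inner `except StopIteration` matches → `seq.append(27)` → seq = [27].
3. bare `raise` re-raises StopIteration.
4. Inner `finally` runs during unwinding: `seq.append(56)` → seq = [27, 56].
5. Outer `except StopIteration` matches → `seq.append(83)` → seq = [27, 56, 83].
Result: [27, 56, 83]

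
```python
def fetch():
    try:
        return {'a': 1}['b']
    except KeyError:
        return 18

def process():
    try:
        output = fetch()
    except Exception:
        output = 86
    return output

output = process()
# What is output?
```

Step-by-step execution trace:
1. `process()` calls `fetch()`.
2. In fetch: `{'a': 1}['b']` raises KeyError; `except KeyError` catches it → returns 18.
3. In process: `output = fetch()` → output = 18. No exception reaches process.
4. `except Exception` is skipped; process returns 18.
5. output = 18.
Result: 18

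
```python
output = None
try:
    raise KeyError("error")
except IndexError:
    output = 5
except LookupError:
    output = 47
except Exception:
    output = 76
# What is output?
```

Step-by-step execution trace:
1. `raise KeyError(...)` raises KeyError.
2. `except IndexError` does not match (KeyError is not a subclass of IndexError); skipped.
3. `except LookupError` matches (KeyError is a subclass of LookupError) → output = 47.
4. `except Exception` is not reached.
Result: 47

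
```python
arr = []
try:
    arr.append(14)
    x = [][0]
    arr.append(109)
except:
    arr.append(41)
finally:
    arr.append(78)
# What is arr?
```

Step-by-step execution trace:
1. try: `arr.append(14)` → arr = [14].
2. `x = [][0]` raises IndexError; `arr.append(109)` is not reached.
3. bare `except` matches → `arr.append(41)` → arr = [14, 41].
4. finally always runs: `arr.append(78)` → arr = [14, 41, 78].
Result: [14, 41, 78]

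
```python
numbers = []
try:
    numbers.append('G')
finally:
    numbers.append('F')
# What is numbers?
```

Step-by-step execution trace:
1. try: `numbers.append('G')` → numbers = ['G'].
2. The try body completes without raising.
3. finally always runs: `numbers.append('F')` → numbers = ['G', 'F'].
Result: ['G', 'F']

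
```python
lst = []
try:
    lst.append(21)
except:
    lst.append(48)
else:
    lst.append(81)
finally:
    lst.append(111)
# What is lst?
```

Step-by-step execution trace:
1. try: `lst.append(21)` → lst = [21]. No exception raised.
2. `except` is skipped.
3. `else` runs: `lst.append(81)` → lst = [21, 81].
4. `finally` always runs: `lst.append(111)` → lst = [21, 81, 111].
Result: [21, 81, 111]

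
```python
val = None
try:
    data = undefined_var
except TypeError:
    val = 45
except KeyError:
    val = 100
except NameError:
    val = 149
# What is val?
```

Step-by-step execution trace:
1. `data = undefined_var` raises NameError.
2. `except TypeError` does not match NameError; skipped.
3. `except KeyError` does not match NameError; skipped.
4. `except NameError` matches → val = 149.
Result: 149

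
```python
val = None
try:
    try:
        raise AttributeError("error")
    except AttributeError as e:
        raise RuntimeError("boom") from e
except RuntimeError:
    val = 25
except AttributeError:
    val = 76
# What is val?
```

Step-by-step execution trace:
1. Inner try raises AttributeError; inner `except AttributeError as e` catches it.
2. `raise RuntimeError(...) from e` raises RuntimeError (AttributeError is attached as __cause__, but only RuntimeError is active).
3. Outer `except RuntimeError` matches → val = 25.
4. `except AttributeError` is not reached.
Result: 25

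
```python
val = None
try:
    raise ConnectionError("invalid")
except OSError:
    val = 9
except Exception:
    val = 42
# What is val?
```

Step-by-step execution trace:
1. `raise ConnectionError(...)` raises ConnectionError.
2. `except OSError` matches (ConnectionError is a subclass of OSError) → val = 9.
3. `except Exception` is not reached.
Result: 9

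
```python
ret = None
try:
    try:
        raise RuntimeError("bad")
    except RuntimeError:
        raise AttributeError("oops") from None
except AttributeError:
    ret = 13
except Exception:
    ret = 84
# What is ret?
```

Step-by-step execution trace:
1. Inner try raises RuntimeError; inner `except RuntimeError` catches it.
2. `raise AttributeError(...) from None` raises AttributeError (from None suppresses __context__, but the active exception is still AttributeError).
3. Outer `except AttributeError` matches → ret = 13.
4. `except Exception` is not reached.
Result: 13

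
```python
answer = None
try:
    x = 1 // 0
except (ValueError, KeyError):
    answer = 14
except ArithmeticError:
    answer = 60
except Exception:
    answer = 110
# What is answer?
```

Step-by-step execution trace:
1. `x = 1 // 0` raises ZeroDivisionError.
2. `except (ValueError, KeyError)` does not match ZeroDivisionError; skipped.
3. `except ArithmeticError` matches (ZeroDivisionError is a subclass of ArithmeticError) → answer = 60.
4. `except Exception` is not reached.
Result: 60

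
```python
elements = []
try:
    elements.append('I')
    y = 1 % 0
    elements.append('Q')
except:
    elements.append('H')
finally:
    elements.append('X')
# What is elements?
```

Step-by-step execution trace:
1. try: `elements.append('I')` → elements = ['I'].
2. `y = 1 % 0` raises ZeroDivisionError; `elements.append('Q')` is not reached.
3. bare `except` matches → `elements.append('H')` → elements = ['I', 'H'].
4. finally always runs: `elements.append('X')` → elements = ['I', 'H', 'X'].
Result: ['I', 'H', 'X']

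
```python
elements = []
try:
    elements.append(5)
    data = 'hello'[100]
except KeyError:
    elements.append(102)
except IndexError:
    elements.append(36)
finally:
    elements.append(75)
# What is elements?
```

Step-by-step execution trace:
1. try: `elements.append(5)` → elements = [5].
2. `data = 'hello'[100]` raises IndexError.
3. `except KeyError` does not match IndexError; skipped.
4. `except IndexError` matches → `elements.append(36)` → elements = [5, 36].
5. finally always runs: `elements.append(75)` → elements = [5, 36, 75].
Result: [5, 36, 75]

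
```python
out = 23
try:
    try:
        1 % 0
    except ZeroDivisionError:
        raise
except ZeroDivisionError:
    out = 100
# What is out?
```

Step-by-step execution trace:
1. Inner try: `1 % 0` raises ZeroDivisionError.
2. Inner `except ZeroDivisionError` matches; bare `raise` re-raises the same ZeroDivisionError.
3. Outer `except ZeroDivisionError` matches → out = 100.
Result: 100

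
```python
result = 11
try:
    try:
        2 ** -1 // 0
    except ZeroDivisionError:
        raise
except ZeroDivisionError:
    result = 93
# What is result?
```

Step-by-step execution trace:
1. Inner try: `2 ** -1 // 0` raises ZeroDivisionError.
2. Inner `except ZeroDivisionError` matches; bare `raise` re-raises the same ZeroDivisionError.
3. Outer `except ZeroDivisionError` matches → result = 93.
Result: 93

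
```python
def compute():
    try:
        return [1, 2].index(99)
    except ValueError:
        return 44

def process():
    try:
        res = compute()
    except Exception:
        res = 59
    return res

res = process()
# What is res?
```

Step-by-step execution trace:
1. `process()` calls `compute()`.
2. In compute: `[1, 2].index(99)` raises ValueError; `except ValueError` catches it → returns 44.
3. In process: `res = compute()` → res = 44. No exception reaches process.
4. `except Exception` is skipped; process returns 44.
5. res = 44.
Result: 44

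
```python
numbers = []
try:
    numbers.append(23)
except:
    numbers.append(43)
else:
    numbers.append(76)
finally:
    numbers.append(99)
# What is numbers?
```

Step-by-step execution trace:
1. try: `numbers.append(23)` → numbers = [23]. No exception raised.
2. `except` is skipped.
3. `else` runs: `numbers.append(76)` → numbers = [23, 76].
4. `finally` always runs: `numbers.append(99)` → numbers = [23, 76, 99].
Result: [23, 76, 99]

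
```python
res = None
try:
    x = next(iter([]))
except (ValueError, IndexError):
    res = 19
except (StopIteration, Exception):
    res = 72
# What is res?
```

Step-by-step execution trace:
1. `x = next(iter([]))` raises StopIteration.
2. `except (ValueError, IndexError)` does not match StopIteration; skipped.
3. `except (StopIteration, Exception)` matches (StopIteration is in the tuple) → res = 72.
Result: 72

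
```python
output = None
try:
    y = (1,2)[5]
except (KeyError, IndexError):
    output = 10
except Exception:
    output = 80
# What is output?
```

Step-by-step execution trace:
1. `y = (1,2)[5]` raises IndexError.
2. `except (KeyError, IndexError)` matches (IndexError is in the tuple) → output = 10.
3. `except Exception` is not reached.
Result: 10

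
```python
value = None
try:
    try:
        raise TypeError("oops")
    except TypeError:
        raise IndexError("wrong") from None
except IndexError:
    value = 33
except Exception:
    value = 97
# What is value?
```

Step-by-step execution trace:
1. Inner try raises TypeError; inner `except TypeError` catches it.
2. `raise IndexError(...) from None` raises IndexError (from None suppresses __context__, but the active exception is still IndexError).
3. Outer `except IndexError` matches → value = 33.
4. `except Exception` is not reached.
Result: 33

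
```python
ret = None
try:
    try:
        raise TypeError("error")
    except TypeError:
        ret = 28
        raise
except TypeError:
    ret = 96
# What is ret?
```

Step-by-step execution trace:
1. Inner try: `raise TypeError("error")` raises TypeError.
2. Inner `except TypeError` matches → ret = 28.
3. bare `raise` re-raises the same TypeError.
4. Outer `except TypeError` matches → ret = 96.
Result: 96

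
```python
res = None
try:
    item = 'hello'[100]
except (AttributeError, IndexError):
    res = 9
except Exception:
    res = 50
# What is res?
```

Step-by-step execution trace:
1. `item = 'hello'[100]` raises IndexError.
2. `except (AttributeError, IndexError)` matches (IndexError is in the tuple) → res = 9.
3. `except Exception` is not reached.
Result: 9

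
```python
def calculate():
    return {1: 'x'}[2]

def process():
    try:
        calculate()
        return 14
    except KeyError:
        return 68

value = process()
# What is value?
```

Step-by-step execution trace:
1. `process()` calls `calculate()`.
2. `calculate()` evaluates `{1: 'x'}[2]`, which raises KeyError; it propagates to the caller.
3. `return 14` is not reached.
4. `except KeyError` in process matches → returns 68.
5. value = 68.
Result: 68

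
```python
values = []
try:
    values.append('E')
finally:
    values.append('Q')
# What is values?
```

Step-by-step execution trace:
1. try: `values.append('E')` → values = ['E'].
2. The try body completes without raising.
3. finally always runs: `values.append('Q')` → values = ['E', 'Q'].
Result: ['E', 'Q']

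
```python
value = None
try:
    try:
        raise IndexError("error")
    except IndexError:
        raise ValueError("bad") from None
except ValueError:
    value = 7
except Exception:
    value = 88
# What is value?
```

Step-by-step execution trace:
1. Inner try raises IndexError; inner `except IndexError` catches it.
2. `raise ValueError(...) from None` raises ValueError (from None suppresses __context__, but the active exception is still ValueError).
3. Outer `except ValueError` matches → value = 7.
4. `except Exception` is not reached.
Result: 7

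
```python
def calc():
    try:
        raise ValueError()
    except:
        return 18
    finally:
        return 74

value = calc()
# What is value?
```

Step-by-step execution trace:
1. `calc()` enters try: `raise ValueError()` raises ValueError.
2. bare `except` matches → `return 18` sets pending return value 18.
3. Before returning, `finally: return 74` runs and overrides the pending return.
4. calc() returns 74 → value = 74.
Result: 74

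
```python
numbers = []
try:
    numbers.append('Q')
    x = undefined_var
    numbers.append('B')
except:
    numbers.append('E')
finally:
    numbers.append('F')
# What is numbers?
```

Step-by-step execution trace:
1. try: `numbers.append('Q')` → numbers = ['Q'].
2. `x = undefined_var` raises NameError; `numbers.append('B')` is not reached.
3. bare `except` matches → `numbers.append('E')` → numbers = ['Q', 'E'].
4. finally always runs: `numbers.append('F')` → numbers = ['Q', 'E', 'F'].
Result: ['Q', 'E', 'F']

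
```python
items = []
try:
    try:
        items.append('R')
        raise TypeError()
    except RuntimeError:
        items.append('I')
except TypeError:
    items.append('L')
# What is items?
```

Step-by-step execution trace:
1. Inner try: `items.append('R')` → items = ['R'].
2. `raise TypeError()` raises TypeError.
3. Inner `except RuntimeError` does not match TypeError; exception propagates to outer try.
4. Outer `except TypeError` matches → `items.append('L')` → items = ['R', 'L'].
Result: ['R', 'L']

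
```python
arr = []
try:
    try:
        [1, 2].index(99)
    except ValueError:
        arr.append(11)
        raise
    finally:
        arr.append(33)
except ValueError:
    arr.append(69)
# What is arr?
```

Step-by-step execution trace:
1. Inner try: `[1, 2].index(99)` raises ValueError.
2. Inner `except ValueError` matches → `arr.append(11)` → arr = [11].
3. bare `raise` re-raises ValueError.
4. Inner `finally` runs during unwinding: `arr.append(33)` → arr = [11, 33].
5. Outer `except ValueError` matches → `arr.append(69)` → arr = [11, 33, 69].
Result: [11, 33, 69]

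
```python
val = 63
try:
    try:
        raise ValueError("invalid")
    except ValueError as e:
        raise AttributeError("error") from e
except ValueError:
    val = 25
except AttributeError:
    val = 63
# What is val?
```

Step-by-step execution trace:
1. Inner try raises ValueError; inner `except ValueError as e` catches it.
2. `raise AttributeError(...) from e` raises AttributeError (ValueError is attached as __cause__, but only AttributeError is active).
3. Outer `except ValueError` does not match AttributeError; skipped.
4. Outer `except AttributeError` matches → val = 63.
Result: 63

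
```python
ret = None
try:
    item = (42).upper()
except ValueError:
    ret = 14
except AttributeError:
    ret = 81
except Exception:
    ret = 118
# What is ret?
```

Step-by-step execution trace:
1. `item = (42).upper()` raises AttributeError.
2. `except ValueError` does not match AttributeError; skipped.
3. `except AttributeError` matches → ret = 81.
4. Remaining except clauses are skipped.
Result: 81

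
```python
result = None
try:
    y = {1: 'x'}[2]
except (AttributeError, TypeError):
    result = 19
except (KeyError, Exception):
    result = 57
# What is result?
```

Step-by-step execution trace:
1. `y = {1: 'x'}[2]` raises KeyError.
2. `except (AttributeError, TypeError)` does not match KeyError; skipped.
3. `except (KeyError, Exception)` matches (KeyError is in the tuple) → result = 57.
Result: 57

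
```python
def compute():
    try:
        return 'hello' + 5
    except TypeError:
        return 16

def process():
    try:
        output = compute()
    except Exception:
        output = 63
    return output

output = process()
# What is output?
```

Step-by-step execution trace:
1. `process()` calls `compute()`.
2. In compute: `'hello' + 5` raises TypeError; `except TypeError` catches it → returns 16.
3. In process: `output = compute()` → output = 16. No exception reaches process.
4. `except Exception` is skipped; process returns 16.
5. output = 16.
Result: 16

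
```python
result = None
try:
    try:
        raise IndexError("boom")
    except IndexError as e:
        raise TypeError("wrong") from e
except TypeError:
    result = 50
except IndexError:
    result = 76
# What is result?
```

Step-by-step execution trace:
1. Inner try raises IndexError; inner `except IndexError as e` catches it.
2. `raise TypeError(...) from e` raises TypeError (IndexError is attached as __cause__, but only TypeError is active).
3. Outer `except TypeError` matches → result = 50.
4. `except IndexError` is not reached.
Result: 50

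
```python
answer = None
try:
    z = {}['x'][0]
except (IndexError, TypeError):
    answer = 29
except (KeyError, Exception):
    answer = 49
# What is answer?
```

Step-by-step execution trace:
1. `z = {}['x'][0]` raises KeyError.
2. `except (IndexError, TypeError)` does not match KeyError; skipped.
3. `except (KeyError, Exception)` matches (KeyError is in the tuple) → answer = 49.
Result: 49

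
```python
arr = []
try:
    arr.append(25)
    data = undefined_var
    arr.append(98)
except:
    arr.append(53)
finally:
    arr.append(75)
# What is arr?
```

Step-by-step execution trace:
1. try: `arr.append(25)` → arr = [25].
2. `data = undefined_var` raises NameError; `arr.append(98)` is not reached.
3. bare `except` matches → `arr.append(53)` → arr = [25, 53].
4. finally always runs: `arr.append(75)` → arr = [25, 53, 75].
Result: [25, 53, 75]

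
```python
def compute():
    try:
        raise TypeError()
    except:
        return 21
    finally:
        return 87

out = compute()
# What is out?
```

Step-by-step execution trace:
1. `compute()` enters try: `raise TypeError()` raises TypeError.
2. bare `except` matches → `return 21` sets pending return value 21.
3. Before returning, `finally: return 87` runs and overrides the pending return.
4. compute() returns 87 → out = 87.
Result: 87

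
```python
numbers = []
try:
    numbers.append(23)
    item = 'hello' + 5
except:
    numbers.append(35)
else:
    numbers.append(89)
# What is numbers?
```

Step-by-step execution trace:
1. try: `numbers.append(23)` → numbers = [23].
2. `item = 'hello' + 5` raises TypeError.
3. bare `except` matches → `numbers.append(35)` → numbers = [23, 35].
4. `else` is skipped (an exception was raised).
Result: [23, 35]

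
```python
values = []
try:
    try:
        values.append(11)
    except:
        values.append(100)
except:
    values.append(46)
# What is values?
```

Step-by-step execution trace:
1. Inner try: `values.append(11)` → values = [11]. No exception raised.
2. Inner `except` is skipped.
3. Inner try completes normally; outer `except` is skipped.
Result: [11]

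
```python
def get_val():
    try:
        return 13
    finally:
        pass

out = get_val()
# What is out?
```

Step-by-step execution trace:
1. `get_val()` enters try: `return 13` sets pending return value 13.
2. Before returning, `finally: pass` runs (no effect).
3. get_val() returns 13 → out = 13.
Result: 13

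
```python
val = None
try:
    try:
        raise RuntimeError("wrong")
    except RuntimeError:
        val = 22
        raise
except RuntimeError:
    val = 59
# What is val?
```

Step-by-step execution trace:
1. Inner try: `raise RuntimeError("wrong")` raises RuntimeError.
2. Inner `except RuntimeError` matches → val = 22.
3. bare `raise` re-raises the same RuntimeError.
4. Outer `except RuntimeError` matches → val = 59.
Result: 59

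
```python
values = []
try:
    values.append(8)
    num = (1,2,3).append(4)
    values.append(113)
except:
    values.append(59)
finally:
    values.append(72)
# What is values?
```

Step-by-step execution trace:
1. try: `values.append(8)` → values = [8].
2. `num = (1,2,3).append(4)` raises AttributeError; `values.append(113)` is not reached.
3. bare `except` matches → `values.append(59)` → values = [8, 59].
4. finally always runs: `values.append(72)` → values = [8, 59, 72].
Result: [8, 59, 72]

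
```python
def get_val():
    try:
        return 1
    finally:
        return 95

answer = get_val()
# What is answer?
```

Step-by-step execution trace:
1. `get_val()` enters try: `return 1` sets pending return value 1.
2. Before returning, `finally: return 95` runs and overrides the pending return.
3. get_val() returns 95 → answer = 95.
Result: 95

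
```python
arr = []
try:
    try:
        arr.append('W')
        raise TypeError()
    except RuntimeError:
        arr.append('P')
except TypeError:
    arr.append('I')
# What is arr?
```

Step-by-step execution trace:
1. Inner try: `arr.append('W')` → arr = ['W'].
2. `raise TypeError()` raises TypeError.
3. Inner `except RuntimeError` does not match TypeError; exception propagates to outer try.
4. Outer `except TypeError` matches → `arr.append('I')` → arr = ['W', 'I'].
Result: ['W', 'I']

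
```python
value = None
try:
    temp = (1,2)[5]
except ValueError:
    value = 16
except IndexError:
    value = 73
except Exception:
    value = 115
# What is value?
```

Step-by-step execution trace:
1. `temp = (1,2)[5]` raises IndexError.
2. `except ValueError` does not match IndexError; skipped.
3. `except IndexError` matches → value = 73.
4. Remaining except clauses are skipped.
Result: 73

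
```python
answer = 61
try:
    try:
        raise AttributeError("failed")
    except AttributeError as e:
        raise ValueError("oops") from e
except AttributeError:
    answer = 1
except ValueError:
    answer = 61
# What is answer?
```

Step-by-step execution trace:
1. Inner try raises AttributeError; inner `except AttributeError as e` catches it.
2. `raise ValueError(...) from e` raises ValueError (AttributeError is attached as __cause__, but only ValueError is active).
3. Outer `except AttributeError` does not match ValueError; skipped.
4. Outer `except ValueError` matches → answer = 61.
Result: 61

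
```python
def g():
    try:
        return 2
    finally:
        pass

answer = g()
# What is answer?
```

Step-by-step execution trace:
1. `g()` enters try: `return 2` sets pending return value 2.
2. Before returning, `finally: pass` runs (no effect).
3. g() returns 2 → answer = 2.
Result: 2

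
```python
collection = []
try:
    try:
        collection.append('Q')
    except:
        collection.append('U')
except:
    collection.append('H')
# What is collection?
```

Step-by-step execution trace:
1. Inner try: `collection.append('Q')` → collection = ['Q']. No exception raised.
2. Inner `except` is skipped.
3. Inner try completes normally; outer `except` is skipped.
Result: ['Q']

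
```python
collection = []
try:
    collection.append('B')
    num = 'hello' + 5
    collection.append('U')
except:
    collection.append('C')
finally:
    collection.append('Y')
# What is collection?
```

Step-by-step execution trace:
1. try: `collection.append('B')` → collection = ['B'].
2. `num = 'hello' + 5` raises TypeError; `collection.append('U')` is not reached.
3. bare `except` matches → `collection.append('C')` → collection = ['B', 'C'].
4. finally always runs: `collection.append('Y')` → collection = ['B', 'C', 'Y'].
Result: ['B', 'C', 'Y']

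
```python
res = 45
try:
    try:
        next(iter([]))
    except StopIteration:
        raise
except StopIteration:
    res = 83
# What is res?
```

Step-by-step execution trace:
1. Inner try: `next(iter([]))` raises StopIteration.
2. Inner `except StopIteration` matches; bare `raise` re-raises the same StopIteration.
3. Outer `except StopIteration` matches → res = 83.
Result: 83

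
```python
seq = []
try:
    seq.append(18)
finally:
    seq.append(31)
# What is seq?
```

Step-by-step execution trace:
1. try: `seq.append(18)` → seq = [18].
2. The try body completes without raising.
3. finally always runs: `seq.append(31)` → seq = [18, 31].
Result: [18, 31]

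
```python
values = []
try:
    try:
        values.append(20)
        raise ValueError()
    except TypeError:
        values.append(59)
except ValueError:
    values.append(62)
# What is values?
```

Step-by-step execution trace:
1. Inner try: `values.append(20)` → values = [20].
2. `raise ValueError()` raises ValueError.
3. Inner `except TypeError` does not match ValueError; exception propagates to outer try.
4. Outer `except ValueError` matches → `values.append(62)` → values = [20, 62].
Result: [20, 62]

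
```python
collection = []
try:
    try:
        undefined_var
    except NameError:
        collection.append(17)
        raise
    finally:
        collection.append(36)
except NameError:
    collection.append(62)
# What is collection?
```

Step-by-step execution trace:
1. Inner try: `undefined_var` raises NameError.
2. Inner `except NameError` matches → `collection.append(17)` → collection = [17].
3. bare `raise` re-raises NameError.
4. Inner `finally` runs during unwinding: `collection.append(36)` → collection = [17, 36].
5. Outer `except NameError` matches → `collection.append(62)` → collection = [17, 36, 62].
Result: [17, 36, 62]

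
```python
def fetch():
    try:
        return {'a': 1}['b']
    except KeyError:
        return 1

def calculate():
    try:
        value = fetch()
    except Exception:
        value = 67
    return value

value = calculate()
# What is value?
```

Step-by-step execution trace:
1. `calculate()` calls `fetch()`.
2. In fetch: `{'a': 1}['b']` raises KeyError; `except KeyError` catches it → returns 1.
3. In calculate: `value = fetch()` → value = 1. No exception reaches calculate.
4. `except Exception` is skipped; calculate returns 1.
5. value = 1.
Result: 1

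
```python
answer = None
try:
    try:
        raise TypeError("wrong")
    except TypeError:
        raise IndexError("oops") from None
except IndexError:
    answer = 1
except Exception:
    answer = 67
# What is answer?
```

Step-by-step execution trace:
1. Inner try raises TypeError; inner `except TypeError` catches it.
2. `raise IndexError(...) from None` raises IndexError (from None suppresses __context__, but the active exception is still IndexError).
3. Outer `except IndexError` matches → answer = 1.
4. `except Exception` is not reached.
Result: 1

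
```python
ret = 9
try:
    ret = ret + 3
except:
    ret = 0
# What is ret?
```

Step-by-step execution trace:
1. ret starts at 9.
2. try: `ret = ret + 3` → ret = 12. No exception raised.
3. `except` is skipped.
Result: 12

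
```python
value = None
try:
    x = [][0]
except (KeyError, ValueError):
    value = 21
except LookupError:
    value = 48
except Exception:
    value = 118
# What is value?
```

Step-by-step execution trace:
1. `x = [][0]` raises IndexError.
2. `except (KeyError, ValueError)` does not match IndexError; skipped.
3. `except LookupError` matches (IndexError is a subclass of LookupError) → value = 48.
4. `except Exception` is not reached.
Result: 48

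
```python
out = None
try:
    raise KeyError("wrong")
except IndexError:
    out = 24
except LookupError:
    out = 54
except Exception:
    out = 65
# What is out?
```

Step-by-step execution trace:
1. `raise KeyError(...)` raises KeyError.
2. `except IndexError` does not match (KeyError is not a subclass of IndexError); skipped.
3. `except LookupError` matches (KeyError is a subclass of LookupError) → out = 54.
4. `except Exception` is not reached.
Result: 54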